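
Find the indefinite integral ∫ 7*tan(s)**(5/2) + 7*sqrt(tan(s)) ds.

14*tan(s)**(3/2)/3 + C

Let u = tan(s), so du = (tan(s)**2 + 1) ds.
Rewriting, the integral becomes 7·∫ √u du = 7·(2/3)u^(3/2).
Substituting back, u = tan(s).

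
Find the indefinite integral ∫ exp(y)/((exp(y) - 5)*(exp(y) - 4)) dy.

log(exp(y) - 5) - log(exp(y) - 4) + C

Let u = e^y, du = e^y dy.
The integral becomes ∫ du/((u-5)(u-4)); decompose into partial fractions.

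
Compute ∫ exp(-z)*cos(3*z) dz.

Let I denote the integral. Integrate by parts with u = cos(3*z), dv = exp(-z) dz, so v = -exp(-z): I = -exp(-z)*cos(3*z) − 3·∫ exp(-z)*sin(3*z) dz.
Apply parts again with u = sin(3*z), dv = exp(-z) dz: ∫ exp(-z)*sin(3*z) dz = -exp(-z)*sin(3*z) + 3·I. Substituting back brings back I: I = 3*exp(-z)*sin(3*z) - exp(-z)*cos(3*z) − 9·I.
Solving for I: (1 + 9)·I equals the remaining terms, so I = (1/10)·(3*exp(-z)*sin(3*z) - exp(-z)*cos(3*z)).

3*exp(-z)*sin(3*z)/10 - exp(-z)*cos(3*z)/10 + C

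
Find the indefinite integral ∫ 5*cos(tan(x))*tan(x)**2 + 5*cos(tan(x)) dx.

Let u = tan(x), so du = (tan(x)**2 + 1) dx.
Rewriting, the integral becomes 5·∫ cos(u) du = 5·sin(u).
Substituting back, u = tan(x).

5*sin(tan(x)) + C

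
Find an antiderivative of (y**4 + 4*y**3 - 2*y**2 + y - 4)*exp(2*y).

(y**4 + 2*y**3 - 5*y**2 + 6*y - 7)*exp(2*y)/2 + C

Use integration by parts with u = y**4 + 4*y**3 - 2*y**2 + y - 4, dv = exp(2*y) dy, so v = exp(2*y)/2.
Apply parts 4 times (tabular method): alternate signs, differentiate u down to 0, integrate dv up.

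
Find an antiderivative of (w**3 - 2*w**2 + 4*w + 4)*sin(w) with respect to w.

-w**3*cos(w) + 3*w**2*sin(w) + 2*w**2*cos(w) - 4*w*sin(w) + 2*w*cos(w) - 2*sin(w) - 8*cos(w) + C

Use integration by parts with u = w**3 - 2*w**2 + 4*w + 4, dv = sin(w) dw, so v = -cos(w).
Apply parts 3 times (tabular method): alternate signs, differentiate u down to 0, integrate dv up.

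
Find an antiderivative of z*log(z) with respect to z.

z**2*log(z)/2 - z**2/4 + C

Use integration by parts with u = log(z), dv = z dz.
Then du = 1/z dz and v = z**2/2.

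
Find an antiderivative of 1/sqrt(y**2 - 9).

Substitute y = 3·sec(θ), so dy = 3·sec(θ)*tan(θ) dθ and the radical becomes sqrt(y**2 - 9) = 3·tan(θ) by the Pythagorean identity.
Integrate the resulting trig expression in θ, then back-substitute sec(θ) = y/3, tan(θ) = sqrt(y**2 - 9)/3 (absorbing any constant into C).

log(y + sqrt(y**2 - 9)) + C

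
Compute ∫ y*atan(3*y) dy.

Use integration by parts with u = arctan(3*y), dv = y dy.
Then du = 3/(9*y**2 + 1) dy.

y**2*atan(3*y)/2 - y/6 + atan(3*y)/18 + C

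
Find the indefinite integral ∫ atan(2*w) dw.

Use integration by parts with u = arctan(2*w), dv = dw.
Then du = 2/(4*w**2 + 1) dw.

w*atan(2*w) - log(4*w**2 + 1)/4 + C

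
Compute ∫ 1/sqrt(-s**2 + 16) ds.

Substitute s = 4·sin(θ), so ds = 4·cos(θ) dθ and the radical becomes sqrt(-s**2 + 16) = 4·cos(θ) by the Pythagorean identity.
Integrate the resulting trig expression in θ, then back-substitute θ = asin(s/4), sin(θ) = s/4, cos(θ) = sqrt(-s**2 + 16)/4 (absorbing any constant into C).

asin(s/4) + C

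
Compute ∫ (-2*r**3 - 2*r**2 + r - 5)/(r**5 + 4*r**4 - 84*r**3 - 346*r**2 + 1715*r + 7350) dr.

-391*log(r - 7)/1008 + 503*log(r - 6)/1573 - 12599*log(r + 5)/17424 + 72*log(r + 7)/91 - 95/(132*r + 660) + C

Factor the denominator: (r - 7)*(r - 6)*(r + 5)**2*(r + 7).
Partial-fraction decomposition: 72/(91*(r + 7)) - 12599/(17424*(r + 5)) + 95/(132*(r + 5)**2) + 503/(1573*(r - 6)) - 391/(1008*(r - 7)).
Integrate each term; A/(r−a) gives A·log|r−a|; A/(r−a)² gives −A/(r−a).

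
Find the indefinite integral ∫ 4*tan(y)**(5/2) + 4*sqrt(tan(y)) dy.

8*tan(y)**(3/2)/3 + C

Let u = tan(y), so du = (tan(y)**2 + 1) dy.
Rewriting, the integral becomes 4·∫ √u du = 4·(2/3)u^(3/2).
Substituting back, u = tan(y).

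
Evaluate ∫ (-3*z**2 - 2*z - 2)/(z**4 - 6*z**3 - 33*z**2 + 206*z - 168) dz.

Factor the denominator: (z - 7)*(z - 4)*(z - 1)*(z + 6).
Partial-fraction decomposition: 7/(65*(z + 6)) - 1/(18*(z - 1)) + 29/(45*(z - 4)) - 163/(234*(z - 7)).
Integrate each term: A/(z−a) contributes A·log|z−a|.

-163*log(z - 7)/234 + 29*log(z - 4)/45 - log(z - 1)/18 + 7*log(z + 6)/65 + C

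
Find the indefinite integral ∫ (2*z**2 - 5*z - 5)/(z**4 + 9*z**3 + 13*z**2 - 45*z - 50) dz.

-log(z - 2)/21 - log(z + 1)/24 + 5*log(z + 5)/56 - 5/(2*z + 10) + C

Factor the denominator: (z - 2)*(z + 1)*(z + 5)**2.
Partial-fraction decomposition: 5/(56*(z + 5)) + 5/(2*(z + 5)**2) - 1/(24*(z + 1)) - 1/(21*(z - 2)).
Integrate each term; A/(z−a) gives A·log|z−a|; A/(z−a)² gives −A/(z−a).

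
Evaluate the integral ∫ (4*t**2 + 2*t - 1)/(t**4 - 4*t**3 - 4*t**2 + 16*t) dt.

-log(t)/16 + 71*log(t - 4)/48 - 19*log(t - 2)/16 - 11*log(t + 2)/48 + C

Factor the denominator: t*(t - 4)*(t - 2)*(t + 2).
Partial-fraction decomposition: -11/(48*(t + 2)) - 19/(16*(t - 2)) + 71/(48*(t - 4)) - 1/(16*t).
Integrate each term: A/(t−a) contributes A·log|t−a|.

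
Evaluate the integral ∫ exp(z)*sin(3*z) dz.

exp(z)*sin(3*z)/10 - 3*exp(z)*cos(3*z)/10 + C

Let I denote the integral. Integrate by parts with u = sin(3*z), dv = exp(z) dz, so v = exp(z): I = exp(z)*sin(3*z) − 3·∫ exp(z)*cos(3*z) dz.
Apply parts again with u = cos(3*z), dv = exp(z) dz: ∫ exp(z)*cos(3*z) dz = exp(z)*cos(3*z) + 3·I. Substituting back brings back I: I = exp(z)*sin(3*z) - 3*exp(z)*cos(3*z) − 9·I.
Solving for I: (1 + 9)·I equals the remaining terms, so I = (1/10)·(exp(z)*sin(3*z) - 3*exp(z)*cos(3*z)).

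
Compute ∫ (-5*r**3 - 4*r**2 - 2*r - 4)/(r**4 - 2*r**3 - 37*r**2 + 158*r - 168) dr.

-18*log(r - 4) + 181*log(r - 3)/10 - 32*log(r - 2)/9 - 139*log(r + 7)/90 + C

Factor the denominator: (r - 4)*(r - 3)*(r - 2)*(r + 7).
Partial-fraction decomposition: -139/(90*(r + 7)) - 32/(9*(r - 2)) + 181/(10*(r - 3)) - 18/(r - 4).
Integrate each term: A/(r−a) contributes A·log|r−a|.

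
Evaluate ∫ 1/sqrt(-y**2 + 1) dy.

asin(y) + C

Substitute y = sin(θ), so dy = cos(θ) dθ and the radical becomes sqrt(-y**2 + 1) = cos(θ) by the Pythagorean identity.
Integrate the resulting trig expression in θ, then back-substitute θ = asin(y), sin(θ) = y, cos(θ) = sqrt(-y**2 + 1) (absorbing any constant into C).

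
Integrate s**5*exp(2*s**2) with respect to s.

Let u = s², du = 2s ds; rewrite as (1/2)∫ u^2·exp(2u) du.
Now integrate by parts 2 times.

(2*s**4 - 2*s**2 + 1)*exp(2*s**2)/8 + C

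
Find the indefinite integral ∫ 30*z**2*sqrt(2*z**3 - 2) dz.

Let u = 2*z**3 - 2, so du = (6*z**2) dz.
Rewriting, the integral becomes 5·∫ √u du = 5·(2/3)u^(3/2).
Substituting back, u = 2*z**3 - 2.

10*(2*z**3 - 2)**(3/2)/3 + C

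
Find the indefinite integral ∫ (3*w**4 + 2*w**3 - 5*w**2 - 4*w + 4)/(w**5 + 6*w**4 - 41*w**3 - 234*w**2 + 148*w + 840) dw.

Factor the denominator: (w - 6)*(w - 2)*(w + 2)*(w + 5)*(w + 7).
Partial-fraction decomposition: 3152/(585*(w + 7)) - 254/(77*(w + 5)) + 1/(20*(w + 2)) - 5/(126*(w - 2)) + 515/(572*(w - 6)).
Integrate each term: A/(w−a) contributes A·log|w−a|.

515*log(w - 6)/572 - 5*log(w - 2)/126 + log(w + 2)/20 - 254*log(w + 5)/77 + 3152*log(w + 7)/585 + C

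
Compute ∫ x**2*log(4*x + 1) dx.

Use integration by parts with u = log(4*x + 1), dv = x**2 dx.
Then du = 4/(4*x + 1) dx and v = x**3/3.

x**3*log(4*x + 1)/3 - x**3/9 + x**2/24 - x/48 + log(4*x + 1)/192 + C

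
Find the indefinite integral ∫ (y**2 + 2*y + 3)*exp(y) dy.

Use integration by parts with u = y**2 + 2*y + 3, dv = exp(y) dy, so v = exp(y).
Apply parts 2 times (tabular method): alternate signs, differentiate u down to 0, integrate dv up.

(y**2 + 3)*exp(y) + C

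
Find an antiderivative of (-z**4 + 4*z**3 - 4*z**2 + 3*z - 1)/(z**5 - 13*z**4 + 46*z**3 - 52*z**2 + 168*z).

-log(z)/168 - 1205*log(z - 7)/371 + 559*log(z - 6)/240 - 319*log(z**2 + 4)/8480 - 507*atan(z/2)/4240 + C

Factor the denominator: z*(z - 7)*(z - 6)*(z**2 + 4).
Partial-fraction decomposition: -(319*z + 1014)/(4240*(z**2 + 4)) + 559/(240*(z - 6)) - 1205/(371*(z - 7)) - 1/(168*z).
Integrate each term; A/(z−a) gives A·log|z−a|; the (Bz+D)/(z²+p²) term gives a log and an atan.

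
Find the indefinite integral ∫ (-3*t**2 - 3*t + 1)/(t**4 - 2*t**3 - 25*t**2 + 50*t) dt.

log(t)/50 - 89*log(t - 5)/150 + 17*log(t - 2)/42 + 59*log(t + 5)/350 + C

Factor the denominator: t*(t - 5)*(t - 2)*(t + 5).
Partial-fraction decomposition: 59/(350*(t + 5)) + 17/(42*(t - 2)) - 89/(150*(t - 5)) + 1/(50*t).
Integrate each term: A/(t−a) contributes A·log|t−a|.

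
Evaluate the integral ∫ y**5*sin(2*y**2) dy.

-y**4*cos(2*y**2)/4 + y**2*sin(2*y**2)/4 + cos(2*y**2)/8 + C

Let u = y², du = 2y dy; rewrite as (1/2)∫ u^2·sin(2u) du.
Now integrate by parts 2 times.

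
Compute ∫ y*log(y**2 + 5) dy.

y**2*log(y**2 + 5)/2 - y**2/2 + 5*log(y**2 + 5)/2 + C

Let u = y**2 + 5, so du = (2*y) dy.
The integral becomes (1/2)·∫ log(u) du; integrate by parts with u′=log(u), dv′=du.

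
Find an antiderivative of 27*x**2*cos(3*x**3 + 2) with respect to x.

3*sin(3*x**3 + 2) + C

Let u = 3*x**3 + 2, so du = (9*x**2) dx.
Rewriting, the integral becomes 3·∫ cos(u) du = 3·sin(u).
Substituting back, u = 3*x**3 + 2.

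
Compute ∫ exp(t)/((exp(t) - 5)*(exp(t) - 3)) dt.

Let u = e^t, du = e^t dt.
The integral becomes ∫ du/((u-3)(u-5)); decompose into partial fractions.

log(exp(t) - 5)/2 - log(exp(t) - 3)/2 + C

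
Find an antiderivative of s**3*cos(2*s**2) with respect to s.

Let u = s², du = 2s ds; rewrite as (1/2)∫ u^1·cos(2u) du.
Now integrate by parts 1 time.

s**2*sin(2*s**2)/4 + cos(2*s**2)/8 + C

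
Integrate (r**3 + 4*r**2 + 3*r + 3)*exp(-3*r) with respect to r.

Use integration by parts with u = r**3 + 4*r**2 + 3*r + 3, dv = exp(-3*r) dr, so v = -exp(-3*r)/3.
Apply parts 3 times (tabular method): alternate signs, differentiate u down to 0, integrate dv up.

(-9*r**3 - 45*r**2 - 57*r - 46)*exp(-3*r)/27 + C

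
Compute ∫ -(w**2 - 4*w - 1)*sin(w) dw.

Use integration by parts with u = w**2 - 4*w - 1, dv = -sin(w) dw, so v = cos(w).
Apply parts 2 times (tabular method): alternate signs, differentiate u down to 0, integrate dv up.

w**2*cos(w) - 2*w*sin(w) - 4*w*cos(w) + 4*sin(w) - 3*cos(w) + C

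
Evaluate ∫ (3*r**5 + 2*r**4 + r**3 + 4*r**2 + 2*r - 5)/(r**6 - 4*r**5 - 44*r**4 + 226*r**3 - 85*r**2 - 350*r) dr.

log(r)/70 + 23867*log(r - 5)/12960 + 151*log(r - 2)/486 - 5*log(r + 1)/648 + 45785*log(r + 7)/54432 - 2171/(216*r - 1080) + C

Factor the denominator: r*(r - 5)**2*(r - 2)*(r + 1)*(r + 7).
Partial-fraction decomposition: 45785/(54432*(r + 7)) - 5/(648*(r + 1)) + 151/(486*(r - 2)) + 23867/(12960*(r - 5)) + 2171/(216*(r - 5)**2) + 1/(70*r).
Integrate each term; A/(r−a) gives A·log|r−a|; A/(r−a)² gives −A/(r−a).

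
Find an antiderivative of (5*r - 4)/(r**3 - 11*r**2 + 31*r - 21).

31*log(r - 7)/24 - 11*log(r - 3)/8 + log(r - 1)/12 + C

Factor the denominator: (r - 7)*(r - 3)*(r - 1).
Partial-fraction decomposition: 1/(12*(r - 1)) - 11/(8*(r - 3)) + 31/(24*(r - 7)).
Integrate each term: A/(r−a) contributes A·log|r−a|.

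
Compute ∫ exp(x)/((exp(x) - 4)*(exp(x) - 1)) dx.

log(exp(x) - 4)/3 - log(exp(x) - 1)/3 + C

Let u = e^x, du = e^x dx.
The integral becomes ∫ du/((u-4)(u-1)); decompose into partial fractions.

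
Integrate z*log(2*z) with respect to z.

z**2*(log(z) + log(2))/2 - z**2/4 + C

Use integration by parts with u = log(2*z), dv = z dz.
Then du = 1/z dz and v = z**2/2.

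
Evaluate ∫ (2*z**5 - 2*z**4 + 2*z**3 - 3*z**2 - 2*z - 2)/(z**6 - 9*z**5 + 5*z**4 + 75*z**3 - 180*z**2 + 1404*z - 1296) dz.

11671*log(z - 6)/6750 - log(z - 1)/250 + 273*log(z + 4)/1250 + 1909*log(z**2 + 9)/67500 + 757*atan(z/3)/3750 - 1327/(225*z - 1350) + C

Factor the denominator: (z - 6)**2*(z - 1)*(z + 4)*(z**2 + 9).
Partial-fraction decomposition: (1909*z + 20439)/(33750*(z**2 + 9)) + 273/(1250*(z + 4)) - 1/(250*(z - 1)) + 11671/(6750*(z - 6)) + 1327/(225*(z - 6)**2).
Integrate each term; A/(z−a) gives A·log|z−a|; the (Bz+D)/(z²+p²) term gives a log and an atan.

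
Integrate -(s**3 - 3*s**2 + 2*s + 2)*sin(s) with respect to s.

Use integration by parts with u = s**3 - 3*s**2 + 2*s + 2, dv = -sin(s) ds, so v = cos(s).
Apply parts 3 times (tabular method): alternate signs, differentiate u down to 0, integrate dv up.

s**3*cos(s) - 3*s**2*sin(s) - 3*s**2*cos(s) + 6*s*sin(s) - 4*s*cos(s) + 4*sin(s) + 8*cos(s) + C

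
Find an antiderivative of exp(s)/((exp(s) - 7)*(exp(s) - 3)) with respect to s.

log(exp(s) - 7)/4 - log(exp(s) - 3)/4 + C

Let u = e^s, du = e^s ds.
The integral becomes ∫ du/((u-7)(u-3)); decompose into partial fractions.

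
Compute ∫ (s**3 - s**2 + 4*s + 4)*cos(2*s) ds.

Use integration by parts with u = s**3 - s**2 + 4*s + 4, dv = cos(2*s) ds, so v = sin(2*s)/2.
Apply parts 3 times (tabular method): alternate signs, differentiate u down to 0, integrate dv up.

s**3*sin(2*s)/2 - s**2*sin(2*s)/2 + 3*s**2*cos(2*s)/4 + 5*s*sin(2*s)/4 - s*cos(2*s)/2 + 9*sin(2*s)/4 + 5*cos(2*s)/8 + C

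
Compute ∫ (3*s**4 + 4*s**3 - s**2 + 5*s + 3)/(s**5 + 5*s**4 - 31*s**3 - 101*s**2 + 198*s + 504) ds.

1031*log(s - 4)/462 - 6*log(s - 3)/5 + log(s + 2)/30 - 19*log(s + 3)/28 + 115*log(s + 7)/44 + C

Factor the denominator: (s - 4)*(s - 3)*(s + 2)*(s + 3)*(s + 7).
Partial-fraction decomposition: 115/(44*(s + 7)) - 19/(28*(s + 3)) + 1/(30*(s + 2)) - 6/(5*(s - 3)) + 1031/(462*(s - 4)).
Integrate each term: A/(s−a) contributes A·log|s−a|.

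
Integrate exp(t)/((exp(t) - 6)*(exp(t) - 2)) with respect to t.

log(exp(t) - 6)/4 - log(exp(t) - 2)/4 + C

Let u = e^t, du = e^t dt.
The integral becomes ∫ du/((u-2)(u-6)); decompose into partial fractions.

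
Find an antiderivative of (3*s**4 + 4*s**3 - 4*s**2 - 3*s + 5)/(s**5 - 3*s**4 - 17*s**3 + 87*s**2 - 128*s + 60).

Factor the denominator: (s - 3)*(s - 2)**2*(s - 1)*(s + 5).
Partial-fraction decomposition: 185/(336*(s + 5)) - 5/(12*(s - 1)) - 116/(7*(s - 2)) - 9/(s - 2)**2 + 311/(16*(s - 3)).
Integrate each term; A/(s−a) gives A·log|s−a|; A/(s−a)² gives −A/(s−a).

311*log(s - 3)/16 - 116*log(s - 2)/7 - 5*log(s - 1)/12 + 185*log(s + 5)/336 + 9/(s - 2) + C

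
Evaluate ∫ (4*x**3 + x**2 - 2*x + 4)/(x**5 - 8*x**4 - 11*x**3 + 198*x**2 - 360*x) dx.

Factor the denominator: x*(x - 6)*(x - 4)*(x - 3)*(x + 5).
Partial-fraction decomposition: -461/(3960*(x + 5)) + 115/(72*(x - 3)) - 67/(18*(x - 4)) + 223/(99*(x - 6)) - 1/(90*x).
Integrate each term: A/(x−a) contributes A·log|x−a|.

-log(x)/90 + 223*log(x - 6)/99 - 67*log(x - 4)/18 + 115*log(x - 3)/72 - 461*log(x + 5)/3960 + C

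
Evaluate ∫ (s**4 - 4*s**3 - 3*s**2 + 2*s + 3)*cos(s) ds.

Use integration by parts with u = s**4 - 4*s**3 - 3*s**2 + 2*s + 3, dv = cos(s) ds, so v = sin(s).
Apply parts 4 times (tabular method): alternate signs, differentiate u down to 0, integrate dv up.

s**4*sin(s) - 4*s**3*sin(s) + 4*s**3*cos(s) - 15*s**2*sin(s) - 12*s**2*cos(s) + 26*s*sin(s) - 30*s*cos(s) + 33*sin(s) + 26*cos(s) + C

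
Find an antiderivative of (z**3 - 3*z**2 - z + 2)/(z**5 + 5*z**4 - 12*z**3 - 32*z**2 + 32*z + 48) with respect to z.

Factor the denominator: (z - 2)**2*(z + 1)*(z + 2)*(z + 6).
Partial-fraction decomposition: -79/(320*(z + 6)) + 1/(4*(z + 2)) - 1/(45*(z + 1)) + 11/(576*(z - 2)) - 1/(24*(z - 2)**2).
Integrate each term; A/(z−a) gives A·log|z−a|; A/(z−a)² gives −A/(z−a).

11*log(z - 2)/576 - log(z + 1)/45 + log(z + 2)/4 - 79*log(z + 6)/320 + 1/(24*z - 48) + C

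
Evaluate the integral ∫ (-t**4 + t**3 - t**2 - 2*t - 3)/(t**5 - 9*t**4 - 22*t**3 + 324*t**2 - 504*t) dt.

Factor the denominator: t*(t - 7)*(t - 6)*(t - 2)*(t + 6).
Partial-fraction decomposition: -171/(832*(t + 6)) - 19/(320*(t - 2)) + 377/(96*(t - 6)) - 2124/(455*(t - 7)) + 1/(168*t).
Integrate each term: A/(t−a) contributes A·log|t−a|.

log(t)/168 - 2124*log(t - 7)/455 + 377*log(t - 6)/96 - 19*log(t - 2)/320 - 171*log(t + 6)/832 + C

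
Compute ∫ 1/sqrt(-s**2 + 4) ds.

asin(s/2) + C

Substitute s = 2·sin(θ), so ds = 2·cos(θ) dθ and the radical becomes sqrt(-s**2 + 4) = 2·cos(θ) by the Pythagorean identity.
Integrate the resulting trig expression in θ, then back-substitute θ = asin(s/2), sin(θ) = s/2, cos(θ) = sqrt(-s**2 + 4)/2 (absorbing any constant into C).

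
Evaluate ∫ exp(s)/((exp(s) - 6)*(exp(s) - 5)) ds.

log(exp(s) - 6) - log(exp(s) - 5) + C

Let u = e^s, du = e^s ds.
The integral becomes ∫ du/((u-5)(u-6)); decompose into partial fractions.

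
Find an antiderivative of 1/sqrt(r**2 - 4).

log(r + sqrt(r**2 - 4)) + C

Substitute r = 2·sec(θ), so dr = 2·sec(θ)*tan(θ) dθ and the radical becomes sqrt(r**2 - 4) = 2·tan(θ) by the Pythagorean identity.
Integrate the resulting trig expression in θ, then back-substitute sec(θ) = r/2, tan(θ) = sqrt(r**2 - 4)/2 (absorbing any constant into C).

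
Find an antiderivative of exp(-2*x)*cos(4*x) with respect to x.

exp(-2*x)*sin(4*x)/5 - exp(-2*x)*cos(4*x)/10 + C

Let I denote the integral. Integrate by parts with u = cos(4*x), dv = exp(-2*x) dx, so v = -exp(-2*x)/2: I = -exp(-2*x)*cos(4*x)/2 − 2·∫ exp(-2*x)*sin(4*x) dx.
Apply parts again with u = sin(4*x), dv = exp(-2*x) dx: ∫ exp(-2*x)*sin(4*x) dx = -exp(-2*x)*sin(4*x)/2 + 2·I. Substituting back brings back I: I = exp(-2*x)*sin(4*x) - exp(-2*x)*cos(4*x)/2 − 4·I.
Solving for I: (1 + 4)·I equals the remaining terms, so I = (1/5)·(exp(-2*x)*sin(4*x) - exp(-2*x)*cos(4*x)/2).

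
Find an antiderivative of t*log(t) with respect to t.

t**2*log(t)/2 - t**2/4 + C

Use integration by parts with u = log(t), dv = t dt.
Then du = 1/t dt and v = t**2/2.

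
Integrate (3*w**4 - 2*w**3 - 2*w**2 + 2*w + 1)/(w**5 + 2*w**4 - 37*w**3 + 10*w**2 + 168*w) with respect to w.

log(w)/168 + 617*log(w - 4)/264 - 89*log(w - 3)/75 - 53*log(w + 2)/300 + 3889*log(w + 7)/1925 + C

Factor the denominator: w*(w - 4)*(w - 3)*(w + 2)*(w + 7).
Partial-fraction decomposition: 3889/(1925*(w + 7)) - 53/(300*(w + 2)) - 89/(75*(w - 3)) + 617/(264*(w - 4)) + 1/(168*w).
Integrate each term: A/(w−a) contributes A·log|w−a|.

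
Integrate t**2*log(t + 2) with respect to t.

Use integration by parts with u = log(t + 2), dv = t**2 dt.
Then du = 1/(t + 2) dt and v = t**3/3.

t**3*log(t + 2)/3 - t**3/9 + t**2/3 - 4*t/3 + 8*log(t + 2)/3 + C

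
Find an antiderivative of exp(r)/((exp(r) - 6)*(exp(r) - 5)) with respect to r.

log(exp(r) - 6) - log(exp(r) - 5) + C

Let u = e^r, du = e^r dr.
The integral becomes ∫ du/((u-6)(u-5)); decompose into partial fractions.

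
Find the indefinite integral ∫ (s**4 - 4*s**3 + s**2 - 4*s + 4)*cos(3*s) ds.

Use integration by parts with u = s**4 - 4*s**3 + s**2 - 4*s + 4, dv = cos(3*s) ds, so v = sin(3*s)/3.
Apply parts 4 times (tabular method): alternate signs, differentiate u down to 0, integrate dv up.

s**4*sin(3*s)/3 - 4*s**3*sin(3*s)/3 + 4*s**3*cos(3*s)/9 - s**2*sin(3*s)/9 - 4*s**2*cos(3*s)/3 - 4*s*sin(3*s)/9 - 2*s*cos(3*s)/27 + 110*sin(3*s)/81 - 4*cos(3*s)/27 + C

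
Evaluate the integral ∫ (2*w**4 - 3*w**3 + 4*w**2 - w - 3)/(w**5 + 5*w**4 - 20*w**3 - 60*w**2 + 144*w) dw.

Factor the denominator: w*(w - 3)*(w - 2)*(w + 4)*(w + 6).
Partial-fraction decomposition: 1129/(288*(w + 6)) - 769/(336*(w + 4)) - 19/(96*(w - 2)) + 37/(63*(w - 3)) - 1/(48*w).
Integrate each term: A/(w−a) contributes A·log|w−a|.

-log(w)/48 + 37*log(w - 3)/63 - 19*log(w - 2)/96 - 769*log(w + 4)/336 + 1129*log(w + 6)/288 + C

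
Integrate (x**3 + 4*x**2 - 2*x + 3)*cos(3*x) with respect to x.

Use integration by parts with u = x**3 + 4*x**2 - 2*x + 3, dv = cos(3*x) dx, so v = sin(3*x)/3.
Apply parts 3 times (tabular method): alternate signs, differentiate u down to 0, integrate dv up.

x**3*sin(3*x)/3 + 4*x**2*sin(3*x)/3 + x**2*cos(3*x)/3 - 8*x*sin(3*x)/9 + 8*x*cos(3*x)/9 + 19*sin(3*x)/27 - 8*cos(3*x)/27 + C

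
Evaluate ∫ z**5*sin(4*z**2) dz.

-z**4*cos(4*z**2)/8 + z**2*sin(4*z**2)/16 + cos(4*z**2)/64 + C

Let u = z², du = 2z dz; rewrite as (1/2)∫ u^2·sin(4u) du.
Now integrate by parts 2 times.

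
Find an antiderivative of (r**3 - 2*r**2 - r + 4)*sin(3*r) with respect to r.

Use integration by parts with u = r**3 - 2*r**2 - r + 4, dv = sin(3*r) dr, so v = -cos(3*r)/3.
Apply parts 3 times (tabular method): alternate signs, differentiate u down to 0, integrate dv up.

-r**3*cos(3*r)/3 + r**2*sin(3*r)/3 + 2*r**2*cos(3*r)/3 - 4*r*sin(3*r)/9 + 5*r*cos(3*r)/9 - 5*sin(3*r)/27 - 40*cos(3*r)/27 + C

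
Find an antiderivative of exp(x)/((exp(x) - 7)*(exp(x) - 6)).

Let u = e^x, du = e^x dx.
The integral becomes ∫ du/((u-7)(u-6)); decompose into partial fractions.

log(exp(x) - 7) - log(exp(x) - 6) + C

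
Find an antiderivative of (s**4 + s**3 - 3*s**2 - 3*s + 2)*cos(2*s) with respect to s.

s**4*sin(2*s)/2 + s**3*sin(2*s)/2 + s**3*cos(2*s) - 3*s**2*sin(2*s) + 3*s**2*cos(2*s)/4 - 9*s*sin(2*s)/4 - 3*s*cos(2*s) + 5*sin(2*s)/2 - 9*cos(2*s)/8 + C

Use integration by parts with u = s**4 + s**3 - 3*s**2 - 3*s + 2, dv = cos(2*s) ds, so v = sin(2*s)/2.
Apply parts 4 times (tabular method): alternate signs, differentiate u down to 0, integrate dv up.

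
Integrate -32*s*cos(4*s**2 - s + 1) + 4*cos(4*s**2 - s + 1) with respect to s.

-4*sin(4*s**2 - s + 1) + C

Let u = 4*s**2 - s + 1, so du = (8*s - 1) ds.
Rewriting, the integral becomes -4·∫ cos(u) du = -4·sin(u).
Substituting back, u = 4*s**2 - s + 1.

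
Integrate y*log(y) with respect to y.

y**2*log(y)/2 - y**2/4 + C

Use integration by parts with u = log(y), dv = y dy.
Then du = 1/y dy and v = y**2/2.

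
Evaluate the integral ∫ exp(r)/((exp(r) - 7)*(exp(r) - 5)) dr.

Let u = e^r, du = e^r dr.
The integral becomes ∫ du/((u-7)(u-5)); decompose into partial fractions.

log(exp(r) - 7)/2 - log(exp(r) - 5)/2 + C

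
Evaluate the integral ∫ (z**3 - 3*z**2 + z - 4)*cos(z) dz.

z**3*sin(z) - 3*z**2*sin(z) + 3*z**2*cos(z) - 5*z*sin(z) - 6*z*cos(z) + 2*sin(z) - 5*cos(z) + C

Use integration by parts with u = z**3 - 3*z**2 + z - 4, dv = cos(z) dz, so v = sin(z).
Apply parts 3 times (tabular method): alternate signs, differentiate u down to 0, integrate dv up.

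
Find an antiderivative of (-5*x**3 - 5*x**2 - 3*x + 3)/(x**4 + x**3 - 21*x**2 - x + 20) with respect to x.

-409*log(x - 4)/135 + 5*log(x - 1)/18 + 3*log(x + 1)/20 - 259*log(x + 5)/108 + C

Factor the denominator: (x - 4)*(x - 1)*(x + 1)*(x + 5).
Partial-fraction decomposition: -259/(108*(x + 5)) + 3/(20*(x + 1)) + 5/(18*(x - 1)) - 409/(135*(x - 4)).
Integrate each term: A/(x−a) contributes A·log|x−a|.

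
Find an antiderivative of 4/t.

4*log(t) + 2*log(2) + C

Let u = 2*t**2, so du = (4*t) dt.
Rewriting, the integral becomes 2·∫ 1/u du = 2·log(u).
Substituting back, u = 2*t**2.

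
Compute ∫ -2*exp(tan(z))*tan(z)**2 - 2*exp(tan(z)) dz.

Let u = tan(z), so du = (tan(z)**2 + 1) dz.
Rewriting, the integral becomes -2·∫ e^u du = -2·e^u.
Substituting back, u = tan(z).

-2*exp(tan(z)) + C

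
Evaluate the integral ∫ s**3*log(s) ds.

s**4*log(s)/4 - s**4/16 + C

Use integration by parts with u = log(s), dv = s**3 ds.
Then du = 1/s ds and v = s**4/4.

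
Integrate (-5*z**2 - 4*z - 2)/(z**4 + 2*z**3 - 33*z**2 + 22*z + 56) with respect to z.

-49*log(z - 4)/55 + 5*log(z - 2)/9 - log(z + 1)/30 + 73*log(z + 7)/198 + C

Factor the denominator: (z - 4)*(z - 2)*(z + 1)*(z + 7).
Partial-fraction decomposition: 73/(198*(z + 7)) - 1/(30*(z + 1)) + 5/(9*(z - 2)) - 49/(55*(z - 4)).
Integrate each term: A/(z−a) contributes A·log|z−a|.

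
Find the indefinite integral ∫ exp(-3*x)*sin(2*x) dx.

-3*exp(-3*x)*sin(2*x)/13 - 2*exp(-3*x)*cos(2*x)/13 + C

Let I denote the integral. Integrate by parts with u = sin(2*x), dv = exp(-3*x) dx, so v = -exp(-3*x)/3: I = -exp(-3*x)*sin(2*x)/3 + (2/3)·∫ exp(-3*x)*cos(2*x) dx.
Apply parts again with u = cos(2*x), dv = exp(-3*x) dx: ∫ exp(-3*x)*cos(2*x) dx = -exp(-3*x)*cos(2*x)/3 − (2/3)·I. Substituting back brings back I: I = -exp(-3*x)*sin(2*x)/3 - 2*exp(-3*x)*cos(2*x)/9 − (4/9)·I.
Solving for I: (1 + 4/9)·I equals the remaining terms, so I = (9/13)·(-exp(-3*x)*sin(2*x)/3 - 2*exp(-3*x)*cos(2*x)/9).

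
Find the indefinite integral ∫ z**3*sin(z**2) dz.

-z**2*cos(z**2)/2 + sin(z**2)/2 + C

Let u = z², du = 2z dz; rewrite as (1/2)∫ u^1·sin(1u) du.
Now integrate by parts 1 time.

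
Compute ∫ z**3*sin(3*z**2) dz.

-z**2*cos(3*z**2)/6 + sin(3*z**2)/18 + C

Let u = z², du = 2z dz; rewrite as (1/2)∫ u^1·sin(3u) du.
Now integrate by parts 1 time.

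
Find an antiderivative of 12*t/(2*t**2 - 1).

Let u = 2*t**2 - 1, so du = (4*t) dt.
Rewriting, the integral becomes 3·∫ 1/u du = 3·log(u).
Substituting back, u = 2*t**2 - 1.

3*log(2*t**2 - 1) + C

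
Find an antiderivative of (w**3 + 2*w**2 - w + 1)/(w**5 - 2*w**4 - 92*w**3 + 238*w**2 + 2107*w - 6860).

145*log(w - 7)/392 - 19*log(w - 5)/32 + 31*log(w - 4)/121 - 6137*log(w + 7)/189728 - 79/(616*w + 4312) + C

Factor the denominator: (w - 7)*(w - 5)*(w - 4)*(w + 7)**2.
Partial-fraction decomposition: -6137/(189728*(w + 7)) + 79/(616*(w + 7)**2) + 31/(121*(w - 4)) - 19/(32*(w - 5)) + 145/(392*(w - 7)).
Integrate each term; A/(w−a) gives A·log|w−a|; A/(w−a)² gives −A/(w−a).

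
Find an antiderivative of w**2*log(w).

Use integration by parts with u = log(w), dv = w**2 dw.
Then du = 1/w dw and v = w**3/3.

w**3*log(w)/3 - w**3/9 + C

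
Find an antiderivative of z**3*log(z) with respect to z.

z**4*log(z)/4 - z**4/16 + C

Use integration by parts with u = log(z), dv = z**3 dz.
Then du = 1/z dz and v = z**4/4.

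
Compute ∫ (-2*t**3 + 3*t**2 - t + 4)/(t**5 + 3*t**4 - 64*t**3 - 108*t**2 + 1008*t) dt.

Factor the denominator: t*(t - 6)*(t - 4)*(t + 6)*(t + 7).
Partial-fraction decomposition: 844/(1001*(t + 7)) - 55/(72*(t + 6)) + 1/(11*(t - 4)) - 163/(936*(t - 6)) + 1/(252*t).
Integrate each term: A/(t−a) contributes A·log|t−a|.

log(t)/252 - 163*log(t - 6)/936 + log(t - 4)/11 - 55*log(t + 6)/72 + 844*log(t + 7)/1001 + C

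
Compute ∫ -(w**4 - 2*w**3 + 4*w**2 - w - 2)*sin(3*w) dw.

w**4*cos(3*w)/3 - 4*w**3*sin(3*w)/9 - 2*w**3*cos(3*w)/3 + 2*w**2*sin(3*w)/3 + 8*w**2*cos(3*w)/9 - 16*w*sin(3*w)/27 + w*cos(3*w)/9 - sin(3*w)/27 - 70*cos(3*w)/81 + C

Use integration by parts with u = w**4 - 2*w**3 + 4*w**2 - w - 2, dv = -sin(3*w) dw, so v = cos(3*w)/3.
Apply parts 4 times (tabular method): alternate signs, differentiate u down to 0, integrate dv up.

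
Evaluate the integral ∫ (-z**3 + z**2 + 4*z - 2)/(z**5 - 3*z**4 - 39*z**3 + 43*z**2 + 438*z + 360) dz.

-79*log(z - 6)/315 + 41*log(z - 5)/216 - log(z + 1)/63 - 11*log(z + 3)/72 + 31*log(z + 4)/135 + C

Factor the denominator: (z - 6)*(z - 5)*(z + 1)*(z + 3)*(z + 4).
Partial-fraction decomposition: 31/(135*(z + 4)) - 11/(72*(z + 3)) - 1/(63*(z + 1)) + 41/(216*(z - 5)) - 79/(315*(z - 6)).
Integrate each term: A/(z−a) contributes A·log|z−a|.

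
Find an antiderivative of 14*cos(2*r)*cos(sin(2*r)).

Let u = sin(2*r), so du = (2*cos(2*r)) dr.
Rewriting, the integral becomes 7·∫ cos(u) du = 7·sin(u).
Substituting back, u = sin(2*r).

7*sin(sin(2*r)) + C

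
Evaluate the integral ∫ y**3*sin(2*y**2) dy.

Let u = y², du = 2y dy; rewrite as (1/2)∫ u^1·sin(2u) du.
Now integrate by parts 1 time.

-y**2*cos(2*y**2)/4 + sin(2*y**2)/8 + C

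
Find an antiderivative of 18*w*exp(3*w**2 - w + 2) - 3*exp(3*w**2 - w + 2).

Let u = 3*w**2 - w + 2, so du = (6*w - 1) dw.
Rewriting, the integral becomes 3·∫ e^u du = 3·e^u.
Substituting back, u = 3*w**2 - w + 2.

3*exp(3*w**2 - w + 2) + C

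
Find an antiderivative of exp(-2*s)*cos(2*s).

Let I denote the integral. Integrate by parts with u = cos(2*s), dv = exp(-2*s) ds, so v = -exp(-2*s)/2: I = -exp(-2*s)*cos(2*s)/2 − ∫ exp(-2*s)*sin(2*s) ds.
Apply parts again with u = sin(2*s), dv = exp(-2*s) ds: ∫ exp(-2*s)*sin(2*s) ds = -exp(-2*s)*sin(2*s)/2 + I. Substituting back brings back I: I = exp(-2*s)*sin(2*s)/2 - exp(-2*s)*cos(2*s)/2 − I.
Solving for I: (1 + 1)·I equals the remaining terms, so I = (1/2)·(exp(-2*s)*sin(2*s)/2 - exp(-2*s)*cos(2*s)/2).

exp(-2*s)*sin(2*s)/4 - exp(-2*s)*cos(2*s)/4 + C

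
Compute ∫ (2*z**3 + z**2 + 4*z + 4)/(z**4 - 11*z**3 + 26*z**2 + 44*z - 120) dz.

31*log(z - 6)/2 - 299*log(z - 5)/21 + 2*log(z - 2)/3 + log(z + 2)/14 + C

Factor the denominator: (z - 6)*(z - 5)*(z - 2)*(z + 2).
Partial-fraction decomposition: 1/(14*(z + 2)) + 2/(3*(z - 2)) - 299/(21*(z - 5)) + 31/(2*(z - 6)).
Integrate each term: A/(z−a) contributes A·log|z−a|.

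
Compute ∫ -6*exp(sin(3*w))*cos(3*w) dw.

-2*exp(sin(3*w)) + C

Let u = sin(3*w), so du = (3*cos(3*w)) dw.
Rewriting, the integral becomes -2·∫ e^u du = -2·e^u.
Substituting back, u = sin(3*w).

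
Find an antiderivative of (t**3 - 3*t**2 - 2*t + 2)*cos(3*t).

t**3*sin(3*t)/3 - t**2*sin(3*t) + t**2*cos(3*t)/3 - 8*t*sin(3*t)/9 - 2*t*cos(3*t)/3 + 8*sin(3*t)/9 - 8*cos(3*t)/27 + C

Use integration by parts with u = t**3 - 3*t**2 - 2*t + 2, dv = cos(3*t) dt, so v = sin(3*t)/3.
Apply parts 3 times (tabular method): alternate signs, differentiate u down to 0, integrate dv up.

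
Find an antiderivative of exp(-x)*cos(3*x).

3*exp(-x)*sin(3*x)/10 - exp(-x)*cos(3*x)/10 + C

Let I denote the integral. Integrate by parts with u = cos(3*x), dv = exp(-x) dx, so v = -exp(-x): I = -exp(-x)*cos(3*x) − 3·∫ exp(-x)*sin(3*x) dx.
Apply parts again with u = sin(3*x), dv = exp(-x) dx: ∫ exp(-x)*sin(3*x) dx = -exp(-x)*sin(3*x) + 3·I. Substituting back brings back I: I = 3*exp(-x)*sin(3*x) - exp(-x)*cos(3*x) − 9·I.
Solving for I: (1 + 9)·I equals the remaining terms, so I = (1/10)·(3*exp(-x)*sin(3*x) - exp(-x)*cos(3*x)).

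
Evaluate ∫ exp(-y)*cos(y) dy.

Let I denote the integral. Integrate by parts with u = cos(y), dv = exp(-y) dy, so v = -exp(-y): I = -exp(-y)*cos(y) − ∫ exp(-y)*sin(y) dy.
Apply parts again with u = sin(y), dv = exp(-y) dy: ∫ exp(-y)*sin(y) dy = -exp(-y)*sin(y) + I. Substituting back brings back I: I = exp(-y)*sin(y) - exp(-y)*cos(y) − I.
Solving for I: (1 + 1)·I equals the remaining terms, so I = (1/2)·(exp(-y)*sin(y) - exp(-y)*cos(y)).

exp(-y)*sin(y)/2 - exp(-y)*cos(y)/2 + C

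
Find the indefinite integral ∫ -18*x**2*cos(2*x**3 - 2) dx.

-3*sin(2*x**3 - 2) + C

Let u = 2*x**3 - 2, so du = (6*x**2) dx.
Rewriting, the integral becomes -3·∫ cos(u) du = -3·sin(u).
Substituting back, u = 2*x**3 - 2.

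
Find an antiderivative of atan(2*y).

y*atan(2*y) - log(4*y**2 + 1)/4 + C

Use integration by parts with u = arctan(2*y), dv = dy.
Then du = 2/(4*y**2 + 1) dy.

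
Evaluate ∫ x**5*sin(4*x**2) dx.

Let u = x², du = 2x dx; rewrite as (1/2)∫ u^2·sin(4u) du.
Now integrate by parts 2 times.

-x**4*cos(4*x**2)/8 + x**2*sin(4*x**2)/16 + cos(4*x**2)/64 + C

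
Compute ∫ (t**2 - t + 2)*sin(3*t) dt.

-t**2*cos(3*t)/3 + 2*t*sin(3*t)/9 + t*cos(3*t)/3 - sin(3*t)/9 - 16*cos(3*t)/27 + C

Use integration by parts with u = t**2 - t + 2, dv = sin(3*t) dt, so v = -cos(3*t)/3.
Apply parts 2 times (tabular method): alternate signs, differentiate u down to 0, integrate dv up.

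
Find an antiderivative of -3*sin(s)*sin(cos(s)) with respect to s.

-3*cos(cos(s)) + C

Let u = cos(s), so du = (-sin(s)) ds.
Rewriting, the integral becomes 3·∫ sin(u) du = 3·-cos(u).
Substituting back, u = cos(s).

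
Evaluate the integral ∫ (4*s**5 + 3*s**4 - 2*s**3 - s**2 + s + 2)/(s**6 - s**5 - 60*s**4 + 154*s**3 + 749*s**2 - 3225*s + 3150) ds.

Factor the denominator: (s - 5)*(s - 3)**2*(s - 2)*(s + 5)*(s + 7).
Partial-fraction decomposition: 59393/(21600*(s + 7)) - 10403/(8960*(s + 5)) - 160/(189*(s - 2)) - 41847/(6400*(s - 3)) - 1157/(160*(s - 3)**2) + 14107/(1440*(s - 5)).
Integrate each term; A/(s−a) gives A·log|s−a|; A/(s−a)² gives −A/(s−a).

14107*log(s - 5)/1440 - 41847*log(s - 3)/6400 - 160*log(s - 2)/189 - 10403*log(s + 5)/8960 + 59393*log(s + 7)/21600 + 1157/(160*s - 480) + C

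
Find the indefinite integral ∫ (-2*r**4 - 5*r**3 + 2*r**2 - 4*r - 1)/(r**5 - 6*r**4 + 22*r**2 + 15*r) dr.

Factor the denominator: r*(r - 5)*(r - 3)*(r + 1)**2.
Partial-fraction decomposition: 11/(72*(r + 1)) - 1/(3*(r + 1)**2) + 73/(24*(r - 3)) - 923/(180*(r - 5)) - 1/(15*r).
Integrate each term; A/(r−a) gives A·log|r−a|; A/(r−a)² gives −A/(r−a).

-log(r)/15 - 923*log(r - 5)/180 + 73*log(r - 3)/24 + 11*log(r + 1)/72 + 1/(3*r + 3) + C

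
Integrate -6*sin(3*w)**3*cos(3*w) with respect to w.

-sin(3*w)**4/2 + C

Let u = sin(3*w), so du = (3*cos(3*w)) dw.
Rewriting, the integral becomes -2·∫ u^3 du = -2·u^4/4.
Substituting back, u = sin(3*w).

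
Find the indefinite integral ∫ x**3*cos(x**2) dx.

Let u = x², du = 2x dx; rewrite as (1/2)∫ u^1·cos(1u) du.
Now integrate by parts 1 time.

x**2*sin(x**2)/2 + cos(x**2)/2 + C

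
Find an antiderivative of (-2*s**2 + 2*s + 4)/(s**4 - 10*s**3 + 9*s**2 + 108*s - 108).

Factor the denominator: (s - 6)**2*(s - 1)*(s + 3).
Partial-fraction decomposition: 5/(81*(s + 3)) + 1/(25*(s - 1)) - 206/(2025*(s - 6)) - 56/(45*(s - 6)**2).
Integrate each term; A/(s−a) gives A·log|s−a|; A/(s−a)² gives −A/(s−a).

-206*log(s - 6)/2025 + log(s - 1)/25 + 5*log(s + 3)/81 + 56/(45*s - 270) + C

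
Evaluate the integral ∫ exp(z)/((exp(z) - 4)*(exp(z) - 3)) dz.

Let u = e^z, du = e^z dz.
The integral becomes ∫ du/((u-4)(u-3)); decompose into partial fractions.

log(exp(z) - 4) - log(exp(z) - 3) + C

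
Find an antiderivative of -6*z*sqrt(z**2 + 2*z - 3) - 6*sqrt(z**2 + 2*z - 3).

Let u = z**2 + 2*z - 3, so du = (2*z + 2) dz.
Rewriting, the integral becomes -3·∫ √u du = -3·(2/3)u^(3/2).
Substituting back, u = z**2 + 2*z - 3.

-2*(z**2 + 2*z - 3)**(3/2) + C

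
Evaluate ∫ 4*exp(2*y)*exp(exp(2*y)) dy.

Let u = exp(2*y), so du = (2*exp(2*y)) dy.
Rewriting, the integral becomes 2·∫ e^u du = 2·e^u.
Substituting back, u = exp(2*y).

2*exp(exp(2*y)) + C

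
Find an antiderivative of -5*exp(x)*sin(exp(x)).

Let u = exp(x), so du = (exp(x)) dx.
Rewriting, the integral becomes -5·∫ sin(u) du = -5·-cos(u).
Substituting back, u = exp(x).

5*cos(exp(x)) + C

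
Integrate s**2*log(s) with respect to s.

Use integration by parts with u = log(s), dv = s**2 ds.
Then du = 1/s ds and v = s**3/3.

s**3*log(s)/3 - s**3/9 + C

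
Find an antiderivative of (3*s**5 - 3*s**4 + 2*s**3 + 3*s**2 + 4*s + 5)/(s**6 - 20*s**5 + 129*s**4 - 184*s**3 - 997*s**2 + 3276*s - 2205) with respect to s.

Factor the denominator: (s - 7)**2*(s - 5)*(s - 3)*(s - 1)*(s + 3).
Partial-fraction decomposition: 503/(9600*(s + 3)) + 7/(576*(s - 1)) - 73/(48*(s - 3)) + 3925/(128*(s - 5)) - 23587/(900*(s - 7)) + 11021/(120*(s - 7)**2).
Integrate each term; A/(s−a) gives A·log|s−a|; A/(s−a)² gives −A/(s−a).

-23587*log(s - 7)/900 + 3925*log(s - 5)/128 - 73*log(s - 3)/48 + 7*log(s - 1)/576 + 503*log(s + 3)/9600 - 11021/(120*s - 840) + C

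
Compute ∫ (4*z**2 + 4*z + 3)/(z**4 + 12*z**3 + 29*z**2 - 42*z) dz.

Factor the denominator: z*(z - 1)*(z + 6)*(z + 7).
Partial-fraction decomposition: -171/(56*(z + 7)) + 41/(14*(z + 6)) + 11/(56*(z - 1)) - 1/(14*z).
Integrate each term: A/(z−a) contributes A·log|z−a|.

-log(z)/14 + 11*log(z - 1)/56 + 41*log(z + 6)/14 - 171*log(z + 7)/56 + C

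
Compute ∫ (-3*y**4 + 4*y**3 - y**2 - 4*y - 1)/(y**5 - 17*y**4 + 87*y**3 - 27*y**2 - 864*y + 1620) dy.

Factor the denominator: (y - 6)**2*(y - 5)*(y - 3)*(y + 3).
Partial-fraction decomposition: -349/(3888*(y + 3)) + 157/(108*(y - 3)) - 1421/(16*(y - 5)) + 20521/(243*(y - 6)) - 3085/(27*(y - 6)**2).
Integrate each term; A/(y−a) gives A·log|y−a|; A/(y−a)² gives −A/(y−a).

20521*log(y - 6)/243 - 1421*log(y - 5)/16 + 157*log(y - 3)/108 - 349*log(y + 3)/3888 + 3085/(27*y - 162) + C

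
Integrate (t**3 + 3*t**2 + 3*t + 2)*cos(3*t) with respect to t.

Use integration by parts with u = t**3 + 3*t**2 + 3*t + 2, dv = cos(3*t) dt, so v = sin(3*t)/3.
Apply parts 3 times (tabular method): alternate signs, differentiate u down to 0, integrate dv up.

t**3*sin(3*t)/3 + t**2*sin(3*t) + t**2*cos(3*t)/3 + 7*t*sin(3*t)/9 + 2*t*cos(3*t)/3 + 4*sin(3*t)/9 + 7*cos(3*t)/27 + C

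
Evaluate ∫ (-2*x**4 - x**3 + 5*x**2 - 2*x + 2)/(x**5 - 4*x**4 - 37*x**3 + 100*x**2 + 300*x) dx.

Factor the denominator: x*(x - 6)*(x - 5)*(x + 2)*(x + 5).
Partial-fraction decomposition: -494/(825*(x + 5)) - 1/(168*(x + 2)) + 629/(175*(x - 5)) - 1319/(264*(x - 6)) + 1/(150*x).
Integrate each term: A/(x−a) contributes A·log|x−a|.

log(x)/150 - 1319*log(x - 6)/264 + 629*log(x - 5)/175 - log(x + 2)/168 - 494*log(x + 5)/825 + C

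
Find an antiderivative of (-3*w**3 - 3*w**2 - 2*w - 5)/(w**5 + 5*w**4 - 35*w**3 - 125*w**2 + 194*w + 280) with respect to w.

-155*log(w - 5)/648 + 5*log(w - 2)/54 - log(w + 1)/108 - 49*log(w + 4)/162 + 11*log(w + 7)/24 + C

Factor the denominator: (w - 5)*(w - 2)*(w + 1)*(w + 4)*(w + 7).
Partial-fraction decomposition: 11/(24*(w + 7)) - 49/(162*(w + 4)) - 1/(108*(w + 1)) + 5/(54*(w - 2)) - 155/(648*(w - 5)).
Integrate each term: A/(w−a) contributes A·log|w−a|.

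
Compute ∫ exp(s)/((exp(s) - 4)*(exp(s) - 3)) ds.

log(exp(s) - 4) - log(exp(s) - 3) + C

Let u = e^s, du = e^s ds.
The integral becomes ∫ du/((u-4)(u-3)); decompose into partial fractions.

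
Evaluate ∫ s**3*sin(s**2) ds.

-s**2*cos(s**2)/2 + sin(s**2)/2 + C

Let u = s², du = 2s ds; rewrite as (1/2)∫ u^1·sin(1u) du.
Now integrate by parts 1 time.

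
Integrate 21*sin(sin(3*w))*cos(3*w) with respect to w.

-7*cos(sin(3*w)) + C

Let u = sin(3*w), so du = (3*cos(3*w)) dw.
Rewriting, the integral becomes 7·∫ sin(u) du = 7·-cos(u).
Substituting back, u = sin(3*w).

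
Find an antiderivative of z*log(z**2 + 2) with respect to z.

z**2*log(z**2 + 2)/2 - z**2/2 + log(z**2 + 2) + C

Let u = z**2 + 2, so du = (2*z) dz.
The integral becomes (1/2)·∫ log(u) du; integrate by parts with u′=log(u), dv′=du.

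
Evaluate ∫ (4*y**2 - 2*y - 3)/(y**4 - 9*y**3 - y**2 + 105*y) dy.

Factor the denominator: y*(y - 7)*(y - 5)*(y + 3).
Partial-fraction decomposition: -13/(80*(y + 3)) - 87/(80*(y - 5)) + 179/(140*(y - 7)) - 1/(35*y).
Integrate each term: A/(y−a) contributes A·log|y−a|.

-log(y)/35 + 179*log(y - 7)/140 - 87*log(y - 5)/80 - 13*log(y + 3)/80 + C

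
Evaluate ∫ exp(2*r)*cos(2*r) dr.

Let I denote the integral. Integrate by parts with u = cos(2*r), dv = exp(2*r) dr, so v = exp(2*r)/2: I = exp(2*r)*cos(2*r)/2 + ∫ exp(2*r)*sin(2*r) dr.
Apply parts again with u = sin(2*r), dv = exp(2*r) dr: ∫ exp(2*r)*sin(2*r) dr = exp(2*r)*sin(2*r)/2 − I. Substituting back brings back I: I = exp(2*r)*sin(2*r)/2 + exp(2*r)*cos(2*r)/2 − I.
Solving for I: (1 + 1)·I equals the remaining terms, so I = (1/2)·(exp(2*r)*sin(2*r)/2 + exp(2*r)*cos(2*r)/2).

exp(2*r)*sin(2*r)/4 + exp(2*r)*cos(2*r)/4 + C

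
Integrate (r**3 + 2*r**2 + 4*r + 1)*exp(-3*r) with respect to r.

(-r**3 - 3*r**2 - 6*r - 3)*exp(-3*r)/3 + C

Use integration by parts with u = r**3 + 2*r**2 + 4*r + 1, dv = exp(-3*r) dr, so v = -exp(-3*r)/3.
Apply parts 3 times (tabular method): alternate signs, differentiate u down to 0, integrate dv up.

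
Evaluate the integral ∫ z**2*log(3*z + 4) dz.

z**3*log(3*z + 4)/3 - z**3/9 + 2*z**2/9 - 16*z/27 + 64*log(3*z + 4)/81 + C

Use integration by parts with u = log(3*z + 4), dv = z**2 dz.
Then du = 3/(3*z + 4) dz and v = z**3/3.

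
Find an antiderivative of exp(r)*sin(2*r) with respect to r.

Let I denote the integral. Integrate by parts with u = sin(2*r), dv = exp(r) dr, so v = exp(r): I = exp(r)*sin(2*r) − 2·∫ exp(r)*cos(2*r) dr.
Apply parts again with u = cos(2*r), dv = exp(r) dr: ∫ exp(r)*cos(2*r) dr = exp(r)*cos(2*r) + 2·I. Substituting back brings back I: I = exp(r)*sin(2*r) - 2*exp(r)*cos(2*r) − 4·I.
Solving for I: (1 + 4)·I equals the remaining terms, so I = (1/5)·(exp(r)*sin(2*r) - 2*exp(r)*cos(2*r)).

exp(r)*sin(2*r)/5 - 2*exp(r)*cos(2*r)/5 + C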